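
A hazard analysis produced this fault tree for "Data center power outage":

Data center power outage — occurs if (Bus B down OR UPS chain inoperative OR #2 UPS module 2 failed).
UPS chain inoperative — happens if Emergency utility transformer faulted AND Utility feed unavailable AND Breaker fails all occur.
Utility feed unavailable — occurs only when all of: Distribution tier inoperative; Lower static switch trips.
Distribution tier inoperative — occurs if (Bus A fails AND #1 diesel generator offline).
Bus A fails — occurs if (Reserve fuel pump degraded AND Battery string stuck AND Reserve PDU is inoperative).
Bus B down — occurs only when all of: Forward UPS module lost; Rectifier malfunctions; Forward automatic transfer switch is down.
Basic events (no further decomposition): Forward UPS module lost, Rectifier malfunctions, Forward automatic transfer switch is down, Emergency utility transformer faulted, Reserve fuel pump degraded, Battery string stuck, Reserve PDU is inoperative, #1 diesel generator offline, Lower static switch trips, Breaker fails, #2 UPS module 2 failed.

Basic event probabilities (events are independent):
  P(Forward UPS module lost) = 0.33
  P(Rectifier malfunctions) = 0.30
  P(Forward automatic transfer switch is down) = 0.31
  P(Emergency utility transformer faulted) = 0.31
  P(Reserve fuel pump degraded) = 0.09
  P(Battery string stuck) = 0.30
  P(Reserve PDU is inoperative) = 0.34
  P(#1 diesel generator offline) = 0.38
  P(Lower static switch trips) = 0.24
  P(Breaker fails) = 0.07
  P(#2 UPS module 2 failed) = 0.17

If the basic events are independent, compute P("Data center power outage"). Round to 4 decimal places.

P(Bus B down) [AND] = 0.33 × 0.30 × 0.31 = 0.030690
P(Bus A fails) [AND] = 0.09 × 0.30 × 0.34 = 0.009180
P(Distribution tier inoperative) [AND] = 0.009180 × 0.38 = 0.003488
P(Utility feed unavailable) [AND] = 0.003488 × 0.24 = 0.000837
P(UPS chain inoperative) [AND] = 0.31 × 0.000837 × 0.07 = 0.000018
P(Data center power outage) [OR] = 1 − (1−0.030690) × (1−0.000018) × (1−0.17) = 0.195487
Rounded to 4 decimal places: P(Data center power outage) ≈ 0.1955.

0.1955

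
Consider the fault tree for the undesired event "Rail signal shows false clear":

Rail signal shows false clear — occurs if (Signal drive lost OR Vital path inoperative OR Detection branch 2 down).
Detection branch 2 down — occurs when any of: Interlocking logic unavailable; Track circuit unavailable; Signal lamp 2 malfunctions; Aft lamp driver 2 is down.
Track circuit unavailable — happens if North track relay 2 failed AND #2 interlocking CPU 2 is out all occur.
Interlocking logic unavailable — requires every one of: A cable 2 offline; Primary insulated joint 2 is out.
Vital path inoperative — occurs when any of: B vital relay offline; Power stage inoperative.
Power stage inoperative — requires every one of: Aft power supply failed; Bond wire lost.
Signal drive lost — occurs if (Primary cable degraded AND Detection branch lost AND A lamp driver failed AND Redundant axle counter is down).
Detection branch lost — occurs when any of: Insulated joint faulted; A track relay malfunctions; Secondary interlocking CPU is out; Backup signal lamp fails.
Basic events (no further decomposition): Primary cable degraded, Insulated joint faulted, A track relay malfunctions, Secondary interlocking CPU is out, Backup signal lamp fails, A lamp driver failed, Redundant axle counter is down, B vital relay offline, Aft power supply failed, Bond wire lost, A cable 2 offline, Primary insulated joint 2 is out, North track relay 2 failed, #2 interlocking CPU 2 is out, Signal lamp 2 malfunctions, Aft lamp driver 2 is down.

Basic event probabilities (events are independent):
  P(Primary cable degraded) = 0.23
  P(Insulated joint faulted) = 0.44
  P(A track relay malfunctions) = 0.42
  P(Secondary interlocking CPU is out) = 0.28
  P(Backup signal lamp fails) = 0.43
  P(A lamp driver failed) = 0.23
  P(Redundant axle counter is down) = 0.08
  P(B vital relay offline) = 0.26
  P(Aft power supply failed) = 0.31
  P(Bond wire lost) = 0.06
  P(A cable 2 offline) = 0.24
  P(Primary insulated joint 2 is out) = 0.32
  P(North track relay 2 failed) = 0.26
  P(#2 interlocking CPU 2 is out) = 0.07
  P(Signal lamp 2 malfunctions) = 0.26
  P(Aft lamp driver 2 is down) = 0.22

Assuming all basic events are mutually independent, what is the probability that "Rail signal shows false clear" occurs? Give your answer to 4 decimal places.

P(Detection branch lost) [OR] = 1 − (1−0.44) × (1−0.42) × (1−0.28) × (1−0.43) = 0.866702
P(Signal drive lost) [AND] = 0.23 × 0.866702 × 0.23 × 0.08 = 0.003668
P(Power stage inoperative) [AND] = 0.31 × 0.06 = 0.018600
P(Vital path inoperative) [OR] = 1 − (1−0.26) × (1−0.018600) = 0.273764
P(Interlocking logic unavailable) [AND] = 0.24 × 0.32 = 0.076800
P(Track circuit unavailable) [AND] = 0.26 × 0.07 = 0.018200
P(Detection branch 2 down) [OR] = 1 − (1−0.076800) × (1−0.018200) × (1−0.26) × (1−0.22) = 0.476827
P(Rail signal shows false clear) [OR] = 1 − (1−0.003668) × (1−0.273764) × (1−0.476827) = 0.621447
Rounded to 4 decimal places: P(Rail signal shows false clear) ≈ 0.6214.

0.6214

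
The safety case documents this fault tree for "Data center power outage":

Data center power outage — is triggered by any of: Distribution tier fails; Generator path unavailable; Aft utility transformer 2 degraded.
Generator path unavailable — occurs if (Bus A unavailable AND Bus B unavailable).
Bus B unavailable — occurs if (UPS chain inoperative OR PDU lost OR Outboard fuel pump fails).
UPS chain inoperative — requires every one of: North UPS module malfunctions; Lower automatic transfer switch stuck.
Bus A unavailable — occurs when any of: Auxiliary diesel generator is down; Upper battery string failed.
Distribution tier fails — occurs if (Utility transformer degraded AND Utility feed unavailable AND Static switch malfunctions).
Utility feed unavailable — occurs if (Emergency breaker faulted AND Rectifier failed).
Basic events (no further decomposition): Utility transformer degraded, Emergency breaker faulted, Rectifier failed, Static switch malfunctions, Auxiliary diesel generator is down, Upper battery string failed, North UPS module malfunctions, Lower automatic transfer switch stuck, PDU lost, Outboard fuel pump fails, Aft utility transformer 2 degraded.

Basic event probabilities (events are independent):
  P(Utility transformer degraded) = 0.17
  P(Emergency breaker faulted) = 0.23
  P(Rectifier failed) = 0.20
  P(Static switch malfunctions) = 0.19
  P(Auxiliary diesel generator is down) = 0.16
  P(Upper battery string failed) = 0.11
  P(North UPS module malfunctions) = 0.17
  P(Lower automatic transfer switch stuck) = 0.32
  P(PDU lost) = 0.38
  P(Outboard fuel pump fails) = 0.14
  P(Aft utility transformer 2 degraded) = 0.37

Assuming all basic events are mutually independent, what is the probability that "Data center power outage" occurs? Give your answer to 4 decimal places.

P(Utility feed unavailable) [AND] = 0.23 × 0.20 = 0.046000
P(Distribution tier fails) [AND] = 0.17 × 0.046000 × 0.19 = 0.001486
P(Bus A unavailable) [OR] = 1 − (1−0.16) × (1−0.11) = 0.252400
P(UPS chain inoperative) [AND] = 0.17 × 0.32 = 0.054400
P(Bus B unavailable) [OR] = 1 − (1−0.054400) × (1−0.38) × (1−0.14) = 0.495806
P(Generator path unavailable) [AND] = 0.252400 × 0.495806 = 0.125141
P(Data center power outage) [OR] = 1 − (1−0.001486) × (1−0.125141) × (1−0.37) = 0.449658
Rounded to 4 decimal places: P(Data center power outage) ≈ 0.4497.

0.4497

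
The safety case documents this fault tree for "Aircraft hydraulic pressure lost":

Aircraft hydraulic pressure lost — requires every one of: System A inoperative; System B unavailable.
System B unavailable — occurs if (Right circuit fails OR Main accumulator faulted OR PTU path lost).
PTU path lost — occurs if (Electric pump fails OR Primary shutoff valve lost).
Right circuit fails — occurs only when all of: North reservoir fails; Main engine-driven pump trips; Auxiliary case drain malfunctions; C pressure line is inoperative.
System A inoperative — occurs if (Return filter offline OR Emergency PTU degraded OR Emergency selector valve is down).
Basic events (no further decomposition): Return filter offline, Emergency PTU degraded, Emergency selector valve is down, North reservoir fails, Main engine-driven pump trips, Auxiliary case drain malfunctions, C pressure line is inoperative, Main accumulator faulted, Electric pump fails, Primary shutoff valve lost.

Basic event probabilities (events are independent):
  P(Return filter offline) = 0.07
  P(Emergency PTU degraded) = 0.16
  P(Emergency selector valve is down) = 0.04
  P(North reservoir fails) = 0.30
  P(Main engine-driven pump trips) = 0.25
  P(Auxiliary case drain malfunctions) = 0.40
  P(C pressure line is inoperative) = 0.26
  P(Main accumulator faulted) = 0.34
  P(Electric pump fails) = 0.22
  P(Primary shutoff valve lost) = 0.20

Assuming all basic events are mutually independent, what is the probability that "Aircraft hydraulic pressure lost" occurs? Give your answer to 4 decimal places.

P(System A inoperative) [OR] = 1 − (1−0.07) × (1−0.16) × (1−0.04) = 0.250048
P(Right circuit fails) [AND] = 0.30 × 0.25 × 0.40 × 0.26 = 0.007800
P(PTU path lost) [OR] = 1 − (1−0.22) × (1−0.20) = 0.376000
P(System B unavailable) [OR] = 1 − (1−0.007800) × (1−0.34) × (1−0.376000) = 0.591372
P(Aircraft hydraulic pressure lost) [AND] = 0.250048 × 0.591372 = 0.147871
Rounded to 4 decimal places: P(Aircraft hydraulic pressure lost) ≈ 0.1479.

0.1479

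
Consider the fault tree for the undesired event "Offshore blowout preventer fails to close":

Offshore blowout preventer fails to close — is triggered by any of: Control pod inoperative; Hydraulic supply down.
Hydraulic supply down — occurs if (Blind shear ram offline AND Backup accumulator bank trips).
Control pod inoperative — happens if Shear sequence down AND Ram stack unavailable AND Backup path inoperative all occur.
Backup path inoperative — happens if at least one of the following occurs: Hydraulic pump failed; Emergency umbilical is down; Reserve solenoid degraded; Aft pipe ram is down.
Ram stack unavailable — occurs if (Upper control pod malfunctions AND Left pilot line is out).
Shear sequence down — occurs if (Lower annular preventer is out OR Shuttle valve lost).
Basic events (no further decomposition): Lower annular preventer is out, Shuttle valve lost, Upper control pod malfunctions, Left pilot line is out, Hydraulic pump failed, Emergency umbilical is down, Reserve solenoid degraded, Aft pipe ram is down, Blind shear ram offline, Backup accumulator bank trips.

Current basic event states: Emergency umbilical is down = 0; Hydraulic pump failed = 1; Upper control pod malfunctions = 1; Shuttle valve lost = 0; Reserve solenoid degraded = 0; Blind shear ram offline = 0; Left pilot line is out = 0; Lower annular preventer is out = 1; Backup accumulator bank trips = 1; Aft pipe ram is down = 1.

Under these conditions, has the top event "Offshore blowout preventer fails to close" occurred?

Shear sequence down [OR]: Lower annular preventer is out=occurs, Shuttle valve lost=not → at least one input occurs → occurs.
Ram stack unavailable [AND]: Upper control pod malfunctions=occurs, Left pilot line is out=not → not all inputs occur → does not occur.
Backup path inoperative [OR]: Hydraulic pump failed=occurs, Emergency umbilical is down=not, Reserve solenoid degraded=not, Aft pipe ram is down=occurs → at least one input occurs → occurs.
Control pod inoperative [AND]: Shear sequence down=occurs, Ram stack unavailable=not, Backup path inoperative=occurs → not all inputs occur → does not occur.
Hydraulic supply down [AND]: Blind shear ram offline=not, Backup accumulator bank trips=occurs → not all inputs occur → does not occur.
Offshore blowout preventer fails to close [OR]: Control pod inoperative=not, Hydraulic supply down=not → no input occurs → does not occur.

No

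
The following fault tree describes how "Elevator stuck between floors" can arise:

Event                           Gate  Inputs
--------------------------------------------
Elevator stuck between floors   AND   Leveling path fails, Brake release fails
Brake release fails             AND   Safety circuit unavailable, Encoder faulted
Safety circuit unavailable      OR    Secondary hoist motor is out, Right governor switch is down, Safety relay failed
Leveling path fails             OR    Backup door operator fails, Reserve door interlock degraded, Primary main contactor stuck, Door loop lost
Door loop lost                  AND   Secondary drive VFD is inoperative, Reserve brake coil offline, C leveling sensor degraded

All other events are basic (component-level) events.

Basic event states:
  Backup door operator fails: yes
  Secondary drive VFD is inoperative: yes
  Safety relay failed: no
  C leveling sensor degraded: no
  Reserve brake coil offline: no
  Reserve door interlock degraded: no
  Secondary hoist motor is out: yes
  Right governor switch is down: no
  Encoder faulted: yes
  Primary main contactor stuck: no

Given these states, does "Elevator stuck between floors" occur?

Yes

Door loop lost [AND]: Secondary drive VFD is inoperative=occurs, Reserve brake coil offline=not, C leveling sensor degraded=not → not all inputs occur → does not occur.
Leveling path fails [OR]: Backup door operator fails=occurs, Reserve door interlock degraded=not, Primary main contactor stuck=not, Door loop lost=not → at least one input occurs → occurs.
Safety circuit unavailable [OR]: Secondary hoist motor is out=occurs, Right governor switch is down=not, Safety relay failed=not → at least one input occurs → occurs.
Brake release fails [AND]: Safety circuit unavailable=occurs, Encoder faulted=occurs → all inputs occur → occurs.
Elevator stuck between floors [AND]: Leveling path fails=occurs, Brake release fails=occurs → all inputs occur → occurs.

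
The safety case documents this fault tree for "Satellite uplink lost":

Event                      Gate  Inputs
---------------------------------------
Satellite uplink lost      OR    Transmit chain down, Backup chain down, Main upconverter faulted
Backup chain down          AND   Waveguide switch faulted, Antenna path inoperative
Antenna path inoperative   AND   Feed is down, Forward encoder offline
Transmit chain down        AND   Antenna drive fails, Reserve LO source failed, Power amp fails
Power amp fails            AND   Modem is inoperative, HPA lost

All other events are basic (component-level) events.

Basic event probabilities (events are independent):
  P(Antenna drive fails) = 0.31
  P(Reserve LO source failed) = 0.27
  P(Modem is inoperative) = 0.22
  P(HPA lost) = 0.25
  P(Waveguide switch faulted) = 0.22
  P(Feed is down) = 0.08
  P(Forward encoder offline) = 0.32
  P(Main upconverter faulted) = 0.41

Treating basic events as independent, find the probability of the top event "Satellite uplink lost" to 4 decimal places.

0.4160

P(Power amp fails) [AND] = 0.22 × 0.25 = 0.055000
P(Transmit chain down) [AND] = 0.31 × 0.27 × 0.055000 = 0.004604
P(Antenna path inoperative) [AND] = 0.08 × 0.32 = 0.025600
P(Backup chain down) [AND] = 0.22 × 0.025600 = 0.005632
P(Satellite uplink lost) [OR] = 1 − (1−0.004604) × (1−0.005632) × (1−0.41) = 0.416024
Rounded to 4 decimal places: P(Satellite uplink lost) ≈ 0.4160.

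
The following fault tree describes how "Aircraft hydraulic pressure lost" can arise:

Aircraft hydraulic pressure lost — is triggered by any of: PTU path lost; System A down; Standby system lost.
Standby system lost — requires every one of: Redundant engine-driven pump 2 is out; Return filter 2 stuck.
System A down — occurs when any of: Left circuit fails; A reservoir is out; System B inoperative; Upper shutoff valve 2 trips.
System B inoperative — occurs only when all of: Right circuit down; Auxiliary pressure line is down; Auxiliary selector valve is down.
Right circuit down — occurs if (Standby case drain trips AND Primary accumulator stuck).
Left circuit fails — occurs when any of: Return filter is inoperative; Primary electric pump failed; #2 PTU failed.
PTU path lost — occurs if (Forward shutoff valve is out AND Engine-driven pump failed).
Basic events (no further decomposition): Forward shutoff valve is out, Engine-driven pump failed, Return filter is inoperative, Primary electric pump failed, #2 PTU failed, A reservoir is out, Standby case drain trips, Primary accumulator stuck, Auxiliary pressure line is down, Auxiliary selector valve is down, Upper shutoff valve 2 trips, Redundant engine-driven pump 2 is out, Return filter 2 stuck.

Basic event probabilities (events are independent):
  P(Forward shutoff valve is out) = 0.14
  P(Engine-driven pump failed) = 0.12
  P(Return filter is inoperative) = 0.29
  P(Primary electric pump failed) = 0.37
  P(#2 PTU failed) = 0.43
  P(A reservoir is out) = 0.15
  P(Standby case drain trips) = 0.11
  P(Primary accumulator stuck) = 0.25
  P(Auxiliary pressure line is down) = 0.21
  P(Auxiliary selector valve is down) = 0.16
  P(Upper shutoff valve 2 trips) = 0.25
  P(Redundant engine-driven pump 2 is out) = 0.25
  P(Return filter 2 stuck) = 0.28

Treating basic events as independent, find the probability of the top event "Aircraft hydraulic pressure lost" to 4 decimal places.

P(PTU path lost) [AND] = 0.14 × 0.12 = 0.016800
P(Left circuit fails) [OR] = 1 − (1−0.29) × (1−0.37) × (1−0.43) = 0.745039
P(Right circuit down) [AND] = 0.11 × 0.25 = 0.027500
P(System B inoperative) [AND] = 0.027500 × 0.21 × 0.16 = 0.000924
P(System A down) [OR] = 1 − (1−0.745039) × (1−0.15) × (1−0.000924) × (1−0.25) = 0.837613
P(Standby system lost) [AND] = 0.25 × 0.28 = 0.070000
P(Aircraft hydraulic pressure lost) [OR] = 1 − (1−0.016800) × (1−0.837613) × (1−0.070000) = 0.851517
Rounded to 4 decimal places: P(Aircraft hydraulic pressure lost) ≈ 0.8515.

0.8515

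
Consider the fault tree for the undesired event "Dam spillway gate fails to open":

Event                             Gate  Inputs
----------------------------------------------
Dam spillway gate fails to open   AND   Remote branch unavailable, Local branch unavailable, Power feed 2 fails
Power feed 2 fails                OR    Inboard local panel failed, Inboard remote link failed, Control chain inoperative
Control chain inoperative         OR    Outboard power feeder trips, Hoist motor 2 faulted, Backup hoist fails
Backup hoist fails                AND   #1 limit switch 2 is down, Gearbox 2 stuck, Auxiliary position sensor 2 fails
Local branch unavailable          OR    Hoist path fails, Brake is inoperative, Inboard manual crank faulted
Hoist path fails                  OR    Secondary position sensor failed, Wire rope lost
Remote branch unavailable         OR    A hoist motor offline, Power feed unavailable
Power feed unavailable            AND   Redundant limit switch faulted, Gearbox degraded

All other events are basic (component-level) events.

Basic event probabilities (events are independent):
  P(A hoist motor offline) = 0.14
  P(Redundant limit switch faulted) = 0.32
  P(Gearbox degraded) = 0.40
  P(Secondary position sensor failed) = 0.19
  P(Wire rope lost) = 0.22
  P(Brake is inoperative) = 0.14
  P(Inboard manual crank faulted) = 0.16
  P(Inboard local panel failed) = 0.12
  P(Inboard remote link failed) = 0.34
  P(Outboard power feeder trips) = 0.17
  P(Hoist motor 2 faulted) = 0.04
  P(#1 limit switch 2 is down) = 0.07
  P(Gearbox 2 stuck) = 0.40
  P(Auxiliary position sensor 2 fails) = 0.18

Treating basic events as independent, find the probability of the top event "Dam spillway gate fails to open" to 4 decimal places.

P(Power feed unavailable) [AND] = 0.32 × 0.40 = 0.128000
P(Remote branch unavailable) [OR] = 1 − (1−0.14) × (1−0.128000) = 0.250080
P(Hoist path fails) [OR] = 1 − (1−0.19) × (1−0.22) = 0.368200
P(Local branch unavailable) [OR] = 1 − (1−0.368200) × (1−0.14) × (1−0.16) = 0.543588
P(Backup hoist fails) [AND] = 0.07 × 0.40 × 0.18 = 0.005040
P(Control chain inoperative) [OR] = 1 − (1−0.17) × (1−0.04) × (1−0.005040) = 0.207216
P(Power feed 2 fails) [OR] = 1 − (1−0.12) × (1−0.34) × (1−0.207216) = 0.539551
P(Dam spillway gate fails to open) [AND] = 0.250080 × 0.543588 × 0.539551 = 0.073347
Rounded to 4 decimal places: P(Dam spillway gate fails to open) ≈ 0.0733.

0.0733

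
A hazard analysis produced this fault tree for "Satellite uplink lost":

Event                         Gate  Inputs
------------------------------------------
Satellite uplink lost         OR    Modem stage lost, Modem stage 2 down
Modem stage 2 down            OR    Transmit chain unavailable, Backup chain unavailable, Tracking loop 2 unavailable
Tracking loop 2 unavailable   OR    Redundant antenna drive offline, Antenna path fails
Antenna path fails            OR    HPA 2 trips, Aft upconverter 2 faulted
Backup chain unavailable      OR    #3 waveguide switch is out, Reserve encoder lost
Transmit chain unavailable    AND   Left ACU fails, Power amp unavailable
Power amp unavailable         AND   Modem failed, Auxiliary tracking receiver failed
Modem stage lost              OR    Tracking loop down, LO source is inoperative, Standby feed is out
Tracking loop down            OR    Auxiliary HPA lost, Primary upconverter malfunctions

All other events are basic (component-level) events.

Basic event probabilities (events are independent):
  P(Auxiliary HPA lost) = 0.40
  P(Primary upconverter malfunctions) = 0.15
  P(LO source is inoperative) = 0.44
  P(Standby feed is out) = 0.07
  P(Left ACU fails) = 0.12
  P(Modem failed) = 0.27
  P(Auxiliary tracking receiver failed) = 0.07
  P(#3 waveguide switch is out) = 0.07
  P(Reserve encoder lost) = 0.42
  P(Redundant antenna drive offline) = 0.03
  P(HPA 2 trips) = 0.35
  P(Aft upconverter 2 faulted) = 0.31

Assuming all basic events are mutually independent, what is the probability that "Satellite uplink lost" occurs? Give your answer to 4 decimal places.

P(Tracking loop down) [OR] = 1 − (1−0.40) × (1−0.15) = 0.490000
P(Modem stage lost) [OR] = 1 − (1−0.490000) × (1−0.44) × (1−0.07) = 0.734392
P(Power amp unavailable) [AND] = 0.27 × 0.07 = 0.018900
P(Transmit chain unavailable) [AND] = 0.12 × 0.018900 = 0.002268
P(Backup chain unavailable) [OR] = 1 − (1−0.07) × (1−0.42) = 0.460600
P(Antenna path fails) [OR] = 1 − (1−0.35) × (1−0.31) = 0.551500
P(Tracking loop 2 unavailable) [OR] = 1 − (1−0.03) × (1−0.551500) = 0.564955
P(Modem stage 2 down) [OR] = 1 − (1−0.002268) × (1−0.460600) × (1−0.564955) = 0.765869
P(Satellite uplink lost) [OR] = 1 − (1−0.734392) × (1−0.765869) = 0.937813
Rounded to 4 decimal places: P(Satellite uplink lost) ≈ 0.9378.

0.9378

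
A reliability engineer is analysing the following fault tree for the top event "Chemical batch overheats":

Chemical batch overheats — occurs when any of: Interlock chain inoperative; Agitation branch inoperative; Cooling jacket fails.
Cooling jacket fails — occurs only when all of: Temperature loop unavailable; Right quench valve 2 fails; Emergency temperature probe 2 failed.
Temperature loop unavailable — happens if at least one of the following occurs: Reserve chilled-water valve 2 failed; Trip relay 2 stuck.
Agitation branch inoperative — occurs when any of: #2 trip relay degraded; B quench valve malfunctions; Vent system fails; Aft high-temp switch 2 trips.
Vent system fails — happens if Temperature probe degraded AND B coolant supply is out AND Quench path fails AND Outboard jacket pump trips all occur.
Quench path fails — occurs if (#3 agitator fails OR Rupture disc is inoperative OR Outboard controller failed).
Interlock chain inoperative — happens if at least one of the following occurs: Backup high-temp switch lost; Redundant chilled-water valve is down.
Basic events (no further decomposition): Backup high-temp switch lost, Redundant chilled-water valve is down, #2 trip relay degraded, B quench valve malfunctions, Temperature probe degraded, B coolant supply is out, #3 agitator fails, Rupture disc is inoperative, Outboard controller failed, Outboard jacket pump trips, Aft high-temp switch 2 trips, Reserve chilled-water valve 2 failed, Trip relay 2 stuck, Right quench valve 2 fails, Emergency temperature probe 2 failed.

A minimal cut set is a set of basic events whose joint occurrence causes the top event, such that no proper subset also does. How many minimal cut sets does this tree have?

Interlock chain inoperative [OR]: union of children's cut sets → 2 cut set(s).
Quench path fails [OR]: union of children's cut sets → 3 cut set(s).
Vent system fails [AND]: one cut set from each child combined → 1 × 1 × 3 × 1 = 3 cut set(s).
Agitation branch inoperative [OR]: union of children's cut sets → 6 cut set(s).
Temperature loop unavailable [OR]: union of children's cut sets → 2 cut set(s).
Cooling jacket fails [AND]: one cut set from each child combined → 2 × 1 × 1 = 2 cut set(s).
Chemical batch overheats [OR]: union of children's cut sets → 10 cut set(s).
Minimal cut sets: {Backup high-temp switch lost}; {Redundant chilled-water valve is down}; {#2 trip relay degraded}; {B quench valve malfunctions}; {#3 agitator fails, B coolant supply is out, Outboard jacket pump trips, Temperature probe degraded}; {B coolant supply is out, Outboard jacket pump trips, Rupture disc is inoperative, Temperature probe degraded}; {B coolant supply is out, Outboard controller failed, Outboard jacket pump trips, Temperature probe degraded}; {Aft high-temp switch 2 trips}; {Emergency temperature probe 2 failed, Reserve chilled-water valve 2 failed, Right quench valve 2 fails}; {Emergency temperature probe 2 failed, Right quench valve 2 fails, Trip relay 2 stuck}.

10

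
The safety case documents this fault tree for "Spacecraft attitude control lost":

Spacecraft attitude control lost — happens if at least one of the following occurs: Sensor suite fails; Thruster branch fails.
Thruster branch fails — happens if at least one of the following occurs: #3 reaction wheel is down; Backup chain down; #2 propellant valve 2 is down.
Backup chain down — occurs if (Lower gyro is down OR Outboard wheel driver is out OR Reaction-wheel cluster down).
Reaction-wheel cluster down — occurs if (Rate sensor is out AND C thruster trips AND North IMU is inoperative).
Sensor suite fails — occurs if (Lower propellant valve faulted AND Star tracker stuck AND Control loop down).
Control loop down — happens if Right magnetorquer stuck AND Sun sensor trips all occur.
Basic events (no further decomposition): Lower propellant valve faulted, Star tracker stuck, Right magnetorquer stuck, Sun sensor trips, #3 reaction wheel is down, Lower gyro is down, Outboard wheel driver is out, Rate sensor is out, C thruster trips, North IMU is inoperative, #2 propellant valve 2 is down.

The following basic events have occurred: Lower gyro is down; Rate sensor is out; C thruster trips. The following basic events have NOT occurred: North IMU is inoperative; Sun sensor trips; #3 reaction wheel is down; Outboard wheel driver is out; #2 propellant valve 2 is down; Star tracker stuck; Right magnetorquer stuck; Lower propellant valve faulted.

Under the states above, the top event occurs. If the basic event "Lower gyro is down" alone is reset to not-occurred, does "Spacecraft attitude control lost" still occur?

Counterfactual: set "Lower gyro is down" to not occurred.
Control loop down [AND]: Right magnetorquer stuck=not, Sun sensor trips=not → not all inputs occur → does not occur.
Sensor suite fails [AND]: Lower propellant valve faulted=not, Star tracker stuck=not, Control loop down=not → not all inputs occur → does not occur.
Reaction-wheel cluster down [AND]: Rate sensor is out=occurs, C thruster trips=occurs, North IMU is inoperative=not → not all inputs occur → does not occur.
Backup chain down [OR]: Lower gyro is down=not, Outboard wheel driver is out=not, Reaction-wheel cluster down=not → no input occurs → does not occur.
Thruster branch fails [OR]: #3 reaction wheel is down=not, Backup chain down=not, #2 propellant valve 2 is down=not → no input occurs → does not occur.
Spacecraft attitude control lost [OR]: Sensor suite fails=not, Thruster branch fails=not → no input occurs → does not occur.

No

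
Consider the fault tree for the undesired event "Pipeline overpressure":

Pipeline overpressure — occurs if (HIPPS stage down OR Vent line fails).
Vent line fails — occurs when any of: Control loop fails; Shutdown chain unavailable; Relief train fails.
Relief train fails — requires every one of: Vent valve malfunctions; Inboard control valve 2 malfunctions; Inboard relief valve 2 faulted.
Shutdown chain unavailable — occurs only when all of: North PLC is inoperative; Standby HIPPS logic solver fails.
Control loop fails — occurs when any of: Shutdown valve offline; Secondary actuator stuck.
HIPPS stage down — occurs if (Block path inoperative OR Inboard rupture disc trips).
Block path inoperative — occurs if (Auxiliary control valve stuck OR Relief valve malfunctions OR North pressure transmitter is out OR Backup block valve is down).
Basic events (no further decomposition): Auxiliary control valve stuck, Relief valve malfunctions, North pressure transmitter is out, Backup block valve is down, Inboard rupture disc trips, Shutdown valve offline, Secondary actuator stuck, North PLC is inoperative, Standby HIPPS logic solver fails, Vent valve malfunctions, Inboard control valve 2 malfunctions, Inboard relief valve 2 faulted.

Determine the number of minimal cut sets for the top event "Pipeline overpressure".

Block path inoperative [OR]: union of children's cut sets → 4 cut set(s).
HIPPS stage down [OR]: union of children's cut sets → 5 cut set(s).
Control loop fails [OR]: union of children's cut sets → 2 cut set(s).
Shutdown chain unavailable [AND]: one cut set from each child combined → 1 × 1 = 1 cut set(s).
Relief train fails [AND]: one cut set from each child combined → 1 × 1 × 1 = 1 cut set(s).
Vent line fails [OR]: union of children's cut sets → 4 cut set(s).
Pipeline overpressure [OR]: union of children's cut sets → 9 cut set(s).
Minimal cut sets: {Auxiliary control valve stuck}; {Relief valve malfunctions}; {North pressure transmitter is out}; {Backup block valve is down}; {Inboard rupture disc trips}; {Shutdown valve offline}; {Secondary actuator stuck}; {North PLC is inoperative, Standby HIPPS logic solver fails}; {Inboard control valve 2 malfunctions, Inboard relief valve 2 faulted, Vent valve malfunctions}.

9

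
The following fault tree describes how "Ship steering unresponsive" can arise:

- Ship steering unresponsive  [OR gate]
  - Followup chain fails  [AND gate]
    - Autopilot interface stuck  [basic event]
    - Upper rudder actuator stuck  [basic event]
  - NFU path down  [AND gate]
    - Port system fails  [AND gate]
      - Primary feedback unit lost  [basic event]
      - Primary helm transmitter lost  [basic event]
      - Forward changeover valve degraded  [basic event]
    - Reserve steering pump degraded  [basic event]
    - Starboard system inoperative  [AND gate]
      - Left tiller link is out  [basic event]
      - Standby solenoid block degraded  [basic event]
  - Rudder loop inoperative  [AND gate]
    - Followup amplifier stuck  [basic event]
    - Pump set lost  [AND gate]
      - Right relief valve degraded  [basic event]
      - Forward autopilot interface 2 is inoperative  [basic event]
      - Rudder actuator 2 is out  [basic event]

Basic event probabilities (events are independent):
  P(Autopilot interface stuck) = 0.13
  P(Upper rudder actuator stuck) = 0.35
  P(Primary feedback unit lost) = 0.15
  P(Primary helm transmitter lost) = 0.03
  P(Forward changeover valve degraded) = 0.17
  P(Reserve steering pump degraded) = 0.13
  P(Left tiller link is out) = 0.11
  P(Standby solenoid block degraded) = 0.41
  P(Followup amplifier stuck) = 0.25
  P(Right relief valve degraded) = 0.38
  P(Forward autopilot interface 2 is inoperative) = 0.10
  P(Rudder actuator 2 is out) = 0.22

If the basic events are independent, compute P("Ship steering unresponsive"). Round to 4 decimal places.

0.0475

P(Followup chain fails) [AND] = 0.13 × 0.35 = 0.045500
P(Port system fails) [AND] = 0.15 × 0.03 × 0.17 = 0.000765
P(Starboard system inoperative) [AND] = 0.11 × 0.41 = 0.045100
P(NFU path down) [AND] = 0.000765 × 0.13 × 0.045100 = 0.000004
P(Pump set lost) [AND] = 0.38 × 0.10 × 0.22 = 0.008360
P(Rudder loop inoperative) [AND] = 0.25 × 0.008360 = 0.002090
P(Ship steering unresponsive) [OR] = 1 − (1−0.045500) × (1−0.000004) × (1−0.002090) = 0.047499
Rounded to 4 decimal places: P(Ship steering unresponsive) ≈ 0.0475.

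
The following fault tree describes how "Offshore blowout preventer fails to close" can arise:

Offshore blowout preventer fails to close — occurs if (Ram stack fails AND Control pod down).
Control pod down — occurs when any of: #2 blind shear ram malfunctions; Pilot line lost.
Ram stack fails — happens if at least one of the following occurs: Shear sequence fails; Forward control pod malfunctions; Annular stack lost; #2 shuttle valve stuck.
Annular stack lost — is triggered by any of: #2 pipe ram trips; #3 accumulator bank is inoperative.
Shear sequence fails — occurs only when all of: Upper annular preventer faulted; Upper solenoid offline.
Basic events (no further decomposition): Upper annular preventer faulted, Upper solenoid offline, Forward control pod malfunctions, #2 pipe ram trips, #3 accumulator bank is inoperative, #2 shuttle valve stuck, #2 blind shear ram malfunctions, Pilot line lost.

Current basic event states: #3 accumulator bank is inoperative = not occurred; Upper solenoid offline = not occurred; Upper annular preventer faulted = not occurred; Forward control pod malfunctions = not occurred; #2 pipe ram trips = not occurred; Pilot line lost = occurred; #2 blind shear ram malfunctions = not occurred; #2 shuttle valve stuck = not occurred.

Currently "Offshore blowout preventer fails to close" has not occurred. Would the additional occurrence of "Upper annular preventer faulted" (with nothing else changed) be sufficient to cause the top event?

No

Counterfactual: set "Upper annular preventer faulted" to occurred.
Shear sequence fails [AND]: Upper annular preventer faulted=occurs, Upper solenoid offline=not → not all inputs occur → does not occur.
Annular stack lost [OR]: #2 pipe ram trips=not, #3 accumulator bank is inoperative=not → no input occurs → does not occur.
Ram stack fails [OR]: Shear sequence fails=not, Forward control pod malfunctions=not, Annular stack lost=not, #2 shuttle valve stuck=not → no input occurs → does not occur.
Control pod down [OR]: #2 blind shear ram malfunctions=not, Pilot line lost=occurs → at least one input occurs → occurs.
Offshore blowout preventer fails to close [AND]: Ram stack fails=not, Control pod down=occurs → not all inputs occur → does not occur.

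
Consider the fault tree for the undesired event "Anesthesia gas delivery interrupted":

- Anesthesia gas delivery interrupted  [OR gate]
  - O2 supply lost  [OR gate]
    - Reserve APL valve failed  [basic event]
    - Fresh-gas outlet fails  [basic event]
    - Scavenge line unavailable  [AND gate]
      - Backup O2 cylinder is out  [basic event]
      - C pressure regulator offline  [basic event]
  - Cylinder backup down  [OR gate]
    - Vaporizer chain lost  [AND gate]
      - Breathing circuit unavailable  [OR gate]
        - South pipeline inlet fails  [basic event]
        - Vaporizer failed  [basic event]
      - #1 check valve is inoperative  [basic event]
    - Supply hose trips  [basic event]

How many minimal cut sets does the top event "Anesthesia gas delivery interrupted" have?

Scavenge line unavailable [AND]: one cut set from each child combined → 1 × 1 = 1 cut set(s).
O2 supply lost [OR]: union of children's cut sets → 3 cut set(s).
Breathing circuit unavailable [OR]: union of children's cut sets → 2 cut set(s).
Vaporizer chain lost [AND]: one cut set from each child combined → 2 × 1 = 2 cut set(s).
Cylinder backup down [OR]: union of children's cut sets → 3 cut set(s).
Anesthesia gas delivery interrupted [OR]: union of children's cut sets → 6 cut set(s).
Minimal cut sets: {Reserve APL valve failed}; {Fresh-gas outlet fails}; {Backup O2 cylinder is out, C pressure regulator offline}; {#1 check valve is inoperative, South pipeline inlet fails}; {#1 check valve is inoperative, Vaporizer failed}; {Supply hose trips}.

6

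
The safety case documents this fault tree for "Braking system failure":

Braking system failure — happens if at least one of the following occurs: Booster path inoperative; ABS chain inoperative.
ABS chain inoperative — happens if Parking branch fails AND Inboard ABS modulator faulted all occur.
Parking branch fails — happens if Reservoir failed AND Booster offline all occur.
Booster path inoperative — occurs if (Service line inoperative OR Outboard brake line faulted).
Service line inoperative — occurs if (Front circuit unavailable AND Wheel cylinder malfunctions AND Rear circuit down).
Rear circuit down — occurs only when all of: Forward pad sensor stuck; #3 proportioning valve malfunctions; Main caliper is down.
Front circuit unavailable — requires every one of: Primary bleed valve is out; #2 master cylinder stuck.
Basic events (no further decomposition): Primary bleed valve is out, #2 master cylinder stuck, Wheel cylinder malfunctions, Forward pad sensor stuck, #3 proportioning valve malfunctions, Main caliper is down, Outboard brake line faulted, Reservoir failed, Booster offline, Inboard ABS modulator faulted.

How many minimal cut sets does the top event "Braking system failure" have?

3

Front circuit unavailable [AND]: one cut set from each child combined → 1 × 1 = 1 cut set(s).
Rear circuit down [AND]: one cut set from each child combined → 1 × 1 × 1 = 1 cut set(s).
Service line inoperative [AND]: one cut set from each child combined → 1 × 1 × 1 = 1 cut set(s).
Booster path inoperative [OR]: union of children's cut sets → 2 cut set(s).
Parking branch fails [AND]: one cut set from each child combined → 1 × 1 = 1 cut set(s).
ABS chain inoperative [AND]: one cut set from each child combined → 1 × 1 = 1 cut set(s).
Braking system failure [OR]: union of children's cut sets → 3 cut set(s).
Minimal cut sets: {#2 master cylinder stuck, #3 proportioning valve malfunctions, Forward pad sensor stuck, Main caliper is down, Primary bleed valve is out, Wheel cylinder malfunctions}; {Outboard brake line faulted}; {Booster offline, Inboard ABS modulator faulted, Reservoir failed}.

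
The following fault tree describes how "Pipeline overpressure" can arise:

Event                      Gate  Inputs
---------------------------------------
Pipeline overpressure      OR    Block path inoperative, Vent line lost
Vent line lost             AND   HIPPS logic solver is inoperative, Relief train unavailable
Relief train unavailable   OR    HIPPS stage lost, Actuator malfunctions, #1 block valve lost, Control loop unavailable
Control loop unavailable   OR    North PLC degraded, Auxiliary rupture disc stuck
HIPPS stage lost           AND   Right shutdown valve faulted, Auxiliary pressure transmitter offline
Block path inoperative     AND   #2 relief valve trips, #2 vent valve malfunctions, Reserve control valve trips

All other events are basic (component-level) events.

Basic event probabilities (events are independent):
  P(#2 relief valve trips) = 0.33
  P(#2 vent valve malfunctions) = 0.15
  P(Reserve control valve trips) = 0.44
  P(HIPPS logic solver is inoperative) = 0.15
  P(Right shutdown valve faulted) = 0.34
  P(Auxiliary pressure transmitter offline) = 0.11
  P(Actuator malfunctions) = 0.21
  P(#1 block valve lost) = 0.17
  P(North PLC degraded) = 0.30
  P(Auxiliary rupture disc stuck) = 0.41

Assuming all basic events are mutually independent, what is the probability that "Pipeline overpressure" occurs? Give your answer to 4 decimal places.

P(Block path inoperative) [AND] = 0.33 × 0.15 × 0.44 = 0.021780
P(HIPPS stage lost) [AND] = 0.34 × 0.11 = 0.037400
P(Control loop unavailable) [OR] = 1 − (1−0.30) × (1−0.41) = 0.587000
P(Relief train unavailable) [OR] = 1 − (1−0.037400) × (1−0.21) × (1−0.17) × (1−0.587000) = 0.739324
P(Vent line lost) [AND] = 0.15 × 0.739324 = 0.110899
P(Pipeline overpressure) [OR] = 1 − (1−0.021780) × (1−0.110899) = 0.130264
Rounded to 4 decimal places: P(Pipeline overpressure) ≈ 0.1303.

0.1303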